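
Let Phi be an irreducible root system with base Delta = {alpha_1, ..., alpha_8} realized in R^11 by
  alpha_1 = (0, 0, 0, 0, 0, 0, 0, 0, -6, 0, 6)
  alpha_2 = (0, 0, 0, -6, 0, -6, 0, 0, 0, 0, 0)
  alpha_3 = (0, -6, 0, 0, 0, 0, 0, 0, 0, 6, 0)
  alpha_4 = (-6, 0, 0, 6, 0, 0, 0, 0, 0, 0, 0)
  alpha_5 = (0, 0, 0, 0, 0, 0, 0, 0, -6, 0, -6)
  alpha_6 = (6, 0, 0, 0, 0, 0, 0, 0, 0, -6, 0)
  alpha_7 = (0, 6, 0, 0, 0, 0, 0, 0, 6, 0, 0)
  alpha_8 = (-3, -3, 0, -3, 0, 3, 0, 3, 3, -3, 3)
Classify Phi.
Compute the Cartan integers a_ij = 2(alpha_i, alpha_j)/(alpha_j, alpha_j); the resulting 8x8 Cartan matrix is
[[2, 0, 0, 0, 0, 0, -1, 0], [0, 2, 0, -1, 0, 0, 0, 0], [0, 0, 2, 0, 0, -1, -1, 0], [0, -1, 0, 2, 0, -1, 0, 0], [0, 0, 0, 0, 2, 0, -1, -1], [0, 0, -1, -1, 0, 2, 0, 0], [-1, 0, -1, 0, -1, 0, 2, 0], [0, 0, 0, 0, -1, 0, 0, 2]].
All simple roots have the same length, so the diagram is simply laced. The associated Dynkin diagram is a chain of 7 nodes with one extra node attached to the third node from one end (E_8), so the type is E_8.

E_8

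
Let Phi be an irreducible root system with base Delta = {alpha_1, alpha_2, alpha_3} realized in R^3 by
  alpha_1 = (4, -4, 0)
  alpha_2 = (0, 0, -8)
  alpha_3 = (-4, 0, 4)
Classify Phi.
type C_3

Compute the Cartan integers a_ij = 2(alpha_i, alpha_j)/(alpha_j, alpha_j); the resulting 3x3 Cartan matrix is
[[2, 0, -1], [0, 2, -2], [-1, -1, 2]].
The roots have two lengths (squared-length ratio 2:1); the short ones are alpha_{1,3}. The associated Dynkin diagram is a chain of 3 nodes with a double edge at one end; the terminal node there is the unique long simple root (C_3), so the type is C_3 (the algebra sp(6)).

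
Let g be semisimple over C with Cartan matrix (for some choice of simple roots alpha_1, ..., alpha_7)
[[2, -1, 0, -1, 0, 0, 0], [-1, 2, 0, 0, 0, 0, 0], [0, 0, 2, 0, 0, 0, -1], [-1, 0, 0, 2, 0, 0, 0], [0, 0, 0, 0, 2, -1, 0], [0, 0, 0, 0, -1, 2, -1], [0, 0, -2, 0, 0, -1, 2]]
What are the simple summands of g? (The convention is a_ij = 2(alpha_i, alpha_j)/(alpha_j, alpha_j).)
A3 ⊕ B4

The diagram associated to this matrix has two connected components: the simple roots {alpha_1, alpha_2, alpha_4} form a chain of 3 nodes with single edges (A_3), and {alpha_3, alpha_5, alpha_6, alpha_7} form a chain of 4 nodes with a double edge at one end; the terminal node there is the unique short simple root (B_4). A semisimple Lie algebra decomposes uniquely as the direct sum of simple ideals, one per connected component of its Dynkin diagram, so g ≅ A_3 ⊕ B_4 (dimension 15 + 36 = 51).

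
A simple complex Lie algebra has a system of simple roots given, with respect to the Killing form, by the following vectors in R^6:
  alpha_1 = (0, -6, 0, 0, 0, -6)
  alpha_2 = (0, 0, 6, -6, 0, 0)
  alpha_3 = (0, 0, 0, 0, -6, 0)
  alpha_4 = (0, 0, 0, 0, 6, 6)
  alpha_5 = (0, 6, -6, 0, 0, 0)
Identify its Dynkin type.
B_5

Compute the Cartan integers a_ij = 2(alpha_i, alpha_j)/(alpha_j, alpha_j); the resulting 5x5 Cartan matrix is
[[2, 0, 0, -1, -1], [0, 2, 0, 0, -1], [0, 0, 2, -1, 0], [-1, 0, -2, 2, 0], [-1, -1, 0, 0, 2]].
The roots have two lengths (squared-length ratio 2:1); the short ones are alpha_{3}. The associated Dynkin diagram is a chain of 5 nodes with a double edge at one end; the terminal node there is the unique short simple root (B_5), so the type is B_5 (the algebra so(11)).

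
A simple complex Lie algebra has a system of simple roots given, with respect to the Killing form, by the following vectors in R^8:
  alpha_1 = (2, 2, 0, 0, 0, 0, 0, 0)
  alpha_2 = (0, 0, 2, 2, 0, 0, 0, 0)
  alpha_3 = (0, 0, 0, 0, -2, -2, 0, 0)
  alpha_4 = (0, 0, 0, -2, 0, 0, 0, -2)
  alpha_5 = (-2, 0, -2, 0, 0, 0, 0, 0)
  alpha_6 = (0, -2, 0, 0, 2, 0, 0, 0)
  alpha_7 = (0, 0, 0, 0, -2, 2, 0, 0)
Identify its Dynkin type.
Compute the Cartan integers a_ij = 2(alpha_i, alpha_j)/(alpha_j, alpha_j); the resulting 7x7 Cartan matrix is
[[2, 0, 0, 0, -1, -1, 0], [0, 2, 0, -1, -1, 0, 0], [0, 0, 2, 0, 0, -1, 0], [0, -1, 0, 2, 0, 0, 0], [-1, -1, 0, 0, 2, 0, 0], [-1, 0, -1, 0, 0, 2, -1], [0, 0, 0, 0, 0, -1, 2]].
All simple roots have the same length, so the diagram is simply laced. The associated Dynkin diagram is a chain of 5 nodes with a fork of two nodes at one end (D_7), so the type is D_7 (the algebra so(14)).

D_7 (so(14))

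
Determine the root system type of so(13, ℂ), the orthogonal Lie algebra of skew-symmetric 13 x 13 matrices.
B_6

This is so(13) with 13 odd, which has dimension 13(13-1)/2 = 78 and rank (13-1)/2 = 6. In the classification of classical Lie algebras, the orthogonal algebra so(2n+1) in an odd number of variables has type B_n; here n = 6, so the Dynkin diagram is a chain of 6 nodes with a double edge at one end; the terminal node there is the unique short simple root (B_6). Hence the type is B_6.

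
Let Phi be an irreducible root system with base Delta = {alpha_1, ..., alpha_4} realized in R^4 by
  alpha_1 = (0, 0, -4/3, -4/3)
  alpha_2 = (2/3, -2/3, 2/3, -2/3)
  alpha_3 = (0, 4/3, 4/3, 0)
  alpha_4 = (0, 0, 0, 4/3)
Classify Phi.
Compute the Cartan integers a_ij = 2(alpha_i, alpha_j)/(alpha_j, alpha_j); the resulting 4x4 Cartan matrix is
[[2, 0, -1, -2], [0, 2, 0, -1], [-1, 0, 2, 0], [-1, -1, 0, 2]].
The roots have two lengths (squared-length ratio 2:1); the short ones are alpha_{2,4}. The associated Dynkin diagram is a chain of 4 nodes with a double edge between the middle two (F_4), so the type is F_4.

F4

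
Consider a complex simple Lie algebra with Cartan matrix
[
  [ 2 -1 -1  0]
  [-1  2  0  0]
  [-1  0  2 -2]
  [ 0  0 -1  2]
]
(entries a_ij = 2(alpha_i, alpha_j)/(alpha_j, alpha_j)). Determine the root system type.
B_4 (so(9))

The matrix has rank 4 with 2's on the diagonal. Reading the off-diagonal entries as Dynkin edges (a single edge where a_ij = a_ji = -1; a double or triple edge where a_ij * a_ji = 2 or 3), the diagram is a chain of 4 nodes with a double edge at one end; the terminal node there is the unique short simple root (B_4). One simple-root ordering that puts it in standard form is (alpha_2, alpha_1, alpha_3, alpha_4). So the algebra is type B_4, i.e. so(9).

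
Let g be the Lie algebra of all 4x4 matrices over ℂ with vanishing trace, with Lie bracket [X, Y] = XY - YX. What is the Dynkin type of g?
A_3 (sl(4))

This is sl(4), which has dimension 4^2 - 1 = 15 and rank 4 - 1 = 3 (a Cartan subalgebra is the diagonal traceless matrices). In the classification of classical Lie algebras, the special linear algebra sl(n+1) has type A_n; here n = 3, so the Dynkin diagram is a chain of 3 nodes with single edges (A_3). Hence the type is A_3.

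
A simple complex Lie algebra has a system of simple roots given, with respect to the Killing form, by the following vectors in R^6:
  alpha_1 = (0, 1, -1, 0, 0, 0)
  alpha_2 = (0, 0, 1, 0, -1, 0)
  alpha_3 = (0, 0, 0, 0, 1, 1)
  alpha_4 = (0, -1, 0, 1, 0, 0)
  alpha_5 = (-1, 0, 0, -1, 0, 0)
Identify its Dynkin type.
Compute the Cartan integers a_ij = 2(alpha_i, alpha_j)/(alpha_j, alpha_j); the resulting 5x5 Cartan matrix is
[[2, -1, 0, -1, 0], [-1, 2, -1, 0, 0], [0, -1, 2, 0, 0], [-1, 0, 0, 2, -1], [0, 0, 0, -1, 2]].
All simple roots have the same length, so the diagram is simply laced. The associated Dynkin diagram is a chain of 5 nodes with single edges (A_5), so the type is A_5 (the algebra sl(6)).

A_5 (sl(6))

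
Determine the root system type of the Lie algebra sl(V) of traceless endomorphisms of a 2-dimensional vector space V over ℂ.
This is sl(2), which has dimension 2^2 - 1 = 3 and rank 2 - 1 = 1 (a Cartan subalgebra is the diagonal traceless matrices). In the classification of classical Lie algebras, the special linear algebra sl(n+1) has type A_n; here n = 1, so the Dynkin diagram is a chain of 1 nodes with single edges (A_1). Hence the type is A_1.

type A_1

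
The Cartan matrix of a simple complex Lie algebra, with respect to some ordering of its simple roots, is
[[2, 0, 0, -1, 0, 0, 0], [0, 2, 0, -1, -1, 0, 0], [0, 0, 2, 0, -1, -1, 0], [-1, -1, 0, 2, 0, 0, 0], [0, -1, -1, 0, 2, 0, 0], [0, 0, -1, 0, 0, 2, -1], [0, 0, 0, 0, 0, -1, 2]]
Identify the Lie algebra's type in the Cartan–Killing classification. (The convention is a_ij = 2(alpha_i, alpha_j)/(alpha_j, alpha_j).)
type A_7

The matrix has rank 7 with 2's on the diagonal. Reading the off-diagonal entries as Dynkin edges (a single edge where a_ij = a_ji = -1; a double or triple edge where a_ij * a_ji = 2 or 3), the diagram is a chain of 7 nodes with single edges (A_7). One simple-root ordering that puts it in standard form is (alpha_1, alpha_4, alpha_2, alpha_5, alpha_3, alpha_6, alpha_7). So the algebra is type A_7, i.e. sl(8).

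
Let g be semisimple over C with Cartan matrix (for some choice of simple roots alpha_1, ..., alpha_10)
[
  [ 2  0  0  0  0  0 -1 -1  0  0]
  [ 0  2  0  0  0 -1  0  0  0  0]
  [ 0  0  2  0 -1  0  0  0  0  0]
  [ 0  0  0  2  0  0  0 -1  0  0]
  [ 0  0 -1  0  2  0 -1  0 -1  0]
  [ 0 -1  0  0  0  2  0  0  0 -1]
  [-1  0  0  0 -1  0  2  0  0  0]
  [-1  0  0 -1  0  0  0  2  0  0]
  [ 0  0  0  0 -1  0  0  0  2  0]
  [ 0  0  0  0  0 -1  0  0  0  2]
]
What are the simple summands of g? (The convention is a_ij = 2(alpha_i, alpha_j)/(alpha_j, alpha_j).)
A_3 (sl(4)) ⊕ D_7 (so(14))

The diagram associated to this matrix has two connected components: the simple roots {alpha_2, alpha_6, alpha_10} form a chain of 3 nodes with single edges (A_3), and {alpha_1, alpha_3, alpha_4, alpha_5, alpha_7, alpha_8, alpha_9} form a chain of 5 nodes with a fork of two nodes at one end (D_7). A semisimple Lie algebra decomposes uniquely as the direct sum of simple ideals, one per connected component of its Dynkin diagram, so g ≅ A_3 ⊕ D_7 (dimension 15 + 91 = 106).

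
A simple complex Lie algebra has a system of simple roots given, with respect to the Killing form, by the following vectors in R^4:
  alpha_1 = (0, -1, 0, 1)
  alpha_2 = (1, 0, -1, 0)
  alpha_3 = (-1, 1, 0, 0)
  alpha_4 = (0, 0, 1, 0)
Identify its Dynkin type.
B_4 (so(9))

Compute the Cartan integers a_ij = 2(alpha_i, alpha_j)/(alpha_j, alpha_j); the resulting 4x4 Cartan matrix is
[[2, 0, -1, 0], [0, 2, -1, -2], [-1, -1, 2, 0], [0, -1, 0, 2]].
The roots have two lengths (squared-length ratio 2:1); the short ones are alpha_{4}. The associated Dynkin diagram is a chain of 4 nodes with a double edge at one end; the terminal node there is the unique short simple root (B_4), so the type is B_4 (the algebra so(9)).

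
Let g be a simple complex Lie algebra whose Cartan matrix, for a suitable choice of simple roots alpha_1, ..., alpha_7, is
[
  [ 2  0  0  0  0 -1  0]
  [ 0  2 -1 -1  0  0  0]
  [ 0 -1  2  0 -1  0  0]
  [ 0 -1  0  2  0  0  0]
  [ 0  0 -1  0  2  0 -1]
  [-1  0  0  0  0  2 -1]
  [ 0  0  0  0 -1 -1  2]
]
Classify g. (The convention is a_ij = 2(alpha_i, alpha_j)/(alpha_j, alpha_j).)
A_7 (sl(8))

The matrix has rank 7 with 2's on the diagonal. Reading the off-diagonal entries as Dynkin edges (a single edge where a_ij = a_ji = -1; a double or triple edge where a_ij * a_ji = 2 or 3), the diagram is a chain of 7 nodes with single edges (A_7). One simple-root ordering that puts it in standard form is (alpha_1, alpha_6, alpha_7, alpha_5, alpha_3, alpha_2, alpha_4). So the algebra is type A_7, i.e. sl(8).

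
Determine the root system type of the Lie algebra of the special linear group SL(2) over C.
This is sl(2), which has dimension 2^2 - 1 = 3 and rank 2 - 1 = 1 (a Cartan subalgebra is the diagonal traceless matrices). In the classification of classical Lie algebras, the special linear algebra sl(n+1) has type A_n; here n = 1, so the Dynkin diagram is a chain of 1 nodes with single edges (A_1). Hence the type is A_1.

type A_1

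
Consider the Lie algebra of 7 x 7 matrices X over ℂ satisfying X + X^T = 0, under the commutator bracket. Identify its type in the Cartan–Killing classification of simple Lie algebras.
This is so(7) with 7 odd, which has dimension 7(7-1)/2 = 21 and rank (7-1)/2 = 3. In the classification of classical Lie algebras, the orthogonal algebra so(2n+1) in an odd number of variables has type B_n; here n = 3, so the Dynkin diagram is a chain of 3 nodes with a double edge at one end; the terminal node there is the unique short simple root (B_3). Hence the type is B_3.

B_3 (so(7))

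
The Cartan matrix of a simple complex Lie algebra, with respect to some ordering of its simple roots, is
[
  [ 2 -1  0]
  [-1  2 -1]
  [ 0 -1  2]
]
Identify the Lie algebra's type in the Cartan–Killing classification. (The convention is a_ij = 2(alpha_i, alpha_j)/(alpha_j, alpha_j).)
The matrix has rank 3 with 2's on the diagonal. Reading the off-diagonal entries as Dynkin edges (a single edge where a_ij = a_ji = -1; a double or triple edge where a_ij * a_ji = 2 or 3), the diagram is a chain of 3 nodes with single edges (A_3). One simple-root ordering that puts it in standard form is (alpha_3, alpha_2, alpha_1). So the algebra is type A_3, i.e. sl(4).

A_3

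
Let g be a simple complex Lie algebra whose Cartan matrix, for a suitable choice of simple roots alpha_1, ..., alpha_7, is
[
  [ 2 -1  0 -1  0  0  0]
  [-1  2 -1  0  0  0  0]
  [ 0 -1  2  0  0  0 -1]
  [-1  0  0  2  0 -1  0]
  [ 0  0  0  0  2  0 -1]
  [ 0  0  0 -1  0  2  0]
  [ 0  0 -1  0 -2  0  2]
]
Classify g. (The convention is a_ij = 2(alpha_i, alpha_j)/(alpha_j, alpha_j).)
The matrix has rank 7 with 2's on the diagonal. Reading the off-diagonal entries as Dynkin edges (a single edge where a_ij = a_ji = -1; a double or triple edge where a_ij * a_ji = 2 or 3), the diagram is a chain of 7 nodes with a double edge at one end; the terminal node there is the unique short simple root (B_7). One simple-root ordering that puts it in standard form is (alpha_6, alpha_4, alpha_1, alpha_2, alpha_3, alpha_7, alpha_5). So the algebra is type B_7, i.e. so(15).

type B_7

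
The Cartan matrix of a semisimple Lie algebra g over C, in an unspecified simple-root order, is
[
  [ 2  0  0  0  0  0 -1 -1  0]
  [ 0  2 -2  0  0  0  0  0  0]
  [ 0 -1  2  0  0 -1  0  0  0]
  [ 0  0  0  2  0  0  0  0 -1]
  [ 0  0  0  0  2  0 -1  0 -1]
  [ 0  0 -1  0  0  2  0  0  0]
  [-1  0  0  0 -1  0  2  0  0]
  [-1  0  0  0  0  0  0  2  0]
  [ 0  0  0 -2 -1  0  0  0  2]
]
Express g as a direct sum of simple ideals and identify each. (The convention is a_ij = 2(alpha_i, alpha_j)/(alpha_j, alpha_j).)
The diagram associated to this matrix has two connected components: the simple roots {alpha_1, alpha_4, alpha_5, alpha_7, alpha_8, alpha_9} form a chain of 6 nodes with a double edge at one end; the terminal node there is the unique short simple root (B_6), and {alpha_2, alpha_3, alpha_6} form a chain of 3 nodes with a double edge at one end; the terminal node there is the unique long simple root (C_3). A semisimple Lie algebra decomposes uniquely as the direct sum of simple ideals, one per connected component of its Dynkin diagram, so g ≅ B_6 ⊕ C_3 (dimension 78 + 21 = 99).

B_6 (so(13)) + C_3 (sp(6))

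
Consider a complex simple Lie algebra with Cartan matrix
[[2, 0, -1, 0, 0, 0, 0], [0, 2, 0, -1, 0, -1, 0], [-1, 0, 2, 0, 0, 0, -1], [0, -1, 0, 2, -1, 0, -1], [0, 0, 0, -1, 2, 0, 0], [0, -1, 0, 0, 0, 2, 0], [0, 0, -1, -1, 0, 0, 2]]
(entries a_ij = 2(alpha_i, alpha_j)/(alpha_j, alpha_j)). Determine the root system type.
E7

The matrix has rank 7 with 2's on the diagonal. Reading the off-diagonal entries as Dynkin edges (a single edge where a_ij = a_ji = -1; a double or triple edge where a_ij * a_ji = 2 or 3), the diagram is a chain of 6 nodes with one extra node attached to the third node from one end (E_7). One simple-root ordering that puts it in standard form is (alpha_6, alpha_5, alpha_2, alpha_4, alpha_7, alpha_3, alpha_1). So the algebra is type E_7.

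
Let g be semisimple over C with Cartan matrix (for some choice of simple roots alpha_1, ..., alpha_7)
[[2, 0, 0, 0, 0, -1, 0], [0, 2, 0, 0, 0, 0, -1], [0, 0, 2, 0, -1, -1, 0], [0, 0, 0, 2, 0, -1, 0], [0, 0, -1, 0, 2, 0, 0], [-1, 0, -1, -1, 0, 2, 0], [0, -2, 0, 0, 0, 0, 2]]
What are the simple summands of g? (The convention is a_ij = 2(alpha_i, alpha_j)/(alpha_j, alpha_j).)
B2 ⊕ D5

The diagram associated to this matrix has two connected components: the simple roots {alpha_2, alpha_7} form a chain of 2 nodes with a double edge at one end; the terminal node there is the unique short simple root (B_2), and {alpha_1, alpha_3, alpha_4, alpha_5, alpha_6} form a chain of 3 nodes with a fork of two nodes at one end (D_5). A semisimple Lie algebra decomposes uniquely as the direct sum of simple ideals, one per connected component of its Dynkin diagram, so g ≅ B_2 ⊕ D_5 (dimension 10 + 45 = 55).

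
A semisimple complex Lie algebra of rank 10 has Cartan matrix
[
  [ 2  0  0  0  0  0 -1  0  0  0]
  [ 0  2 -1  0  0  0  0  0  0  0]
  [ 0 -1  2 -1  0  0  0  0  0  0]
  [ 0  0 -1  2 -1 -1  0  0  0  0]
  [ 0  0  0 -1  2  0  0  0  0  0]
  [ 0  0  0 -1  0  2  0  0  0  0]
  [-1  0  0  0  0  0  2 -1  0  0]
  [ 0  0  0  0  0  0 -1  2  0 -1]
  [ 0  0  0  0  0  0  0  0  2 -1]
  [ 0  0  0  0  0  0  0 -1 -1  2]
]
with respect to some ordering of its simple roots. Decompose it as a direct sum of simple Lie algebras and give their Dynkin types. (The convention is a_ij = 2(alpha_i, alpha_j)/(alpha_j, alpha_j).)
The diagram associated to this matrix has two connected components: the simple roots {alpha_1, alpha_7, alpha_8, alpha_9, alpha_10} form a chain of 5 nodes with single edges (A_5), and {alpha_2, alpha_3, alpha_4, alpha_5, alpha_6} form a chain of 3 nodes with a fork of two nodes at one end (D_5). A semisimple Lie algebra decomposes uniquely as the direct sum of simple ideals, one per connected component of its Dynkin diagram, so g ≅ A_5 ⊕ D_5 (dimension 35 + 45 = 80).

type A_5 + type D_5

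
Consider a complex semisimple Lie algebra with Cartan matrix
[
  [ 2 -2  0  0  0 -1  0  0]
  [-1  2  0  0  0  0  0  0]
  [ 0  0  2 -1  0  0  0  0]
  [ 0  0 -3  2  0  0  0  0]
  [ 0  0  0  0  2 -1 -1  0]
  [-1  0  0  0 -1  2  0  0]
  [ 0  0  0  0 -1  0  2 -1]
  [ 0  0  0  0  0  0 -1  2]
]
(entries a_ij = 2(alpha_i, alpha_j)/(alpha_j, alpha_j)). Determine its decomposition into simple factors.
The diagram associated to this matrix has two connected components: the simple roots {alpha_1, alpha_2, alpha_5, alpha_6, alpha_7, alpha_8} form a chain of 6 nodes with a double edge at one end; the terminal node there is the unique short simple root (B_6), and {alpha_3, alpha_4} form two nodes joined by a triple edge (G_2). A semisimple Lie algebra decomposes uniquely as the direct sum of simple ideals, one per connected component of its Dynkin diagram, so g ≅ B_6 ⊕ G_2 (dimension 78 + 14 = 92).

B_6 (so(13)) + G_2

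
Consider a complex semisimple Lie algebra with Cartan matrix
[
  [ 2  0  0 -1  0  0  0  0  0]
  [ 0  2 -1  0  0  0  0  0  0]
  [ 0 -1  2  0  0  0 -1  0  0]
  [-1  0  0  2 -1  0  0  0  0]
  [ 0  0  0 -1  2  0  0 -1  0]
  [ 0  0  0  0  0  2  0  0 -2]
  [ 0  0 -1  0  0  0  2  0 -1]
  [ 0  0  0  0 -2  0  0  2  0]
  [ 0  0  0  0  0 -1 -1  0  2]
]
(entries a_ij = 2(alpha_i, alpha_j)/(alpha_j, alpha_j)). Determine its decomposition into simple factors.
C4 + C5

The diagram associated to this matrix has two connected components: the simple roots {alpha_1, alpha_4, alpha_5, alpha_8} form a chain of 4 nodes with a double edge at one end; the terminal node there is the unique long simple root (C_4), and {alpha_2, alpha_3, alpha_6, alpha_7, alpha_9} form a chain of 5 nodes with a double edge at one end; the terminal node there is the unique long simple root (C_5). A semisimple Lie algebra decomposes uniquely as the direct sum of simple ideals, one per connected component of its Dynkin diagram, so g ≅ C_4 ⊕ C_5 (dimension 36 + 55 = 91).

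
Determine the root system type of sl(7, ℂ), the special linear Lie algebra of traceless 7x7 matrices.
This is sl(7), which has dimension 7^2 - 1 = 48 and rank 7 - 1 = 6 (a Cartan subalgebra is the diagonal traceless matrices). In the classification of classical Lie algebras, the special linear algebra sl(n+1) has type A_n; here n = 6, so the Dynkin diagram is a chain of 6 nodes with single edges (A_6). Hence the type is A_6.

A_6 (sl(7))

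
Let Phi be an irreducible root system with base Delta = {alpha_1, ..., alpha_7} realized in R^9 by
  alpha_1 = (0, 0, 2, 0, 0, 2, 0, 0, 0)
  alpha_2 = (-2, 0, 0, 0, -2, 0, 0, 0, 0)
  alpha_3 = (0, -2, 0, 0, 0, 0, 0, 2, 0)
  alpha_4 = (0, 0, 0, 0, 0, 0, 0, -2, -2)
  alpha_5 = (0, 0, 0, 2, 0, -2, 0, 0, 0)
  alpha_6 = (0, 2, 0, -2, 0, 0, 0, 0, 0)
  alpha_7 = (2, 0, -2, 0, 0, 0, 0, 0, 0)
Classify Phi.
A7

Compute the Cartan integers a_ij = 2(alpha_i, alpha_j)/(alpha_j, alpha_j); the resulting 7x7 Cartan matrix is
[[2, 0, 0, 0, -1, 0, -1], [0, 2, 0, 0, 0, 0, -1], [0, 0, 2, -1, 0, -1, 0], [0, 0, -1, 2, 0, 0, 0], [-1, 0, 0, 0, 2, -1, 0], [0, 0, -1, 0, -1, 2, 0], [-1, -1, 0, 0, 0, 0, 2]].
All simple roots have the same length, so the diagram is simply laced. The associated Dynkin diagram is a chain of 7 nodes with single edges (A_7), so the type is A_7 (the algebra sl(8)).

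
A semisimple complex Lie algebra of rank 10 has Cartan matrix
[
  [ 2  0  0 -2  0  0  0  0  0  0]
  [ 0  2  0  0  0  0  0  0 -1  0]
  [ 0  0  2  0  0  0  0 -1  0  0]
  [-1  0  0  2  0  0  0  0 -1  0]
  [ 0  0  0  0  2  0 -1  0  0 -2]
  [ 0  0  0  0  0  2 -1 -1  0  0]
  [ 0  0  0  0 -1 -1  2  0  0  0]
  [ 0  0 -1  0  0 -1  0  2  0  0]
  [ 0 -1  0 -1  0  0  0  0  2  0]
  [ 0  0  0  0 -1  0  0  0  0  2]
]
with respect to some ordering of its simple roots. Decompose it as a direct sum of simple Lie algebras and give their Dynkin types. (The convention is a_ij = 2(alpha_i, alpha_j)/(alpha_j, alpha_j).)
The diagram associated to this matrix has two connected components: the simple roots {alpha_3, alpha_5, alpha_6, alpha_7, alpha_8, alpha_10} form a chain of 6 nodes with a double edge at one end; the terminal node there is the unique short simple root (B_6), and {alpha_1, alpha_2, alpha_4, alpha_9} form a chain of 4 nodes with a double edge at one end; the terminal node there is the unique long simple root (C_4). A semisimple Lie algebra decomposes uniquely as the direct sum of simple ideals, one per connected component of its Dynkin diagram, so g ≅ B_6 ⊕ C_4 (dimension 78 + 36 = 114).

B6 + C4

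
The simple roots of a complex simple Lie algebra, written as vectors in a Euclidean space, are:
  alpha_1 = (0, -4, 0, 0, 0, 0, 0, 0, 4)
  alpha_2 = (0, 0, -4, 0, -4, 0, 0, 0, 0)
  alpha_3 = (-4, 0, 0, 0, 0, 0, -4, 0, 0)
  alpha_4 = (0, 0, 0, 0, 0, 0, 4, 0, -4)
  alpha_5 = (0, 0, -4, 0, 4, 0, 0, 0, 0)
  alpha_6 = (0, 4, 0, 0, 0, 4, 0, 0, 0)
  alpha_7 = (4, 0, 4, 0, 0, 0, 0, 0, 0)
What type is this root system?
D_7 (so(14))

Compute the Cartan integers a_ij = 2(alpha_i, alpha_j)/(alpha_j, alpha_j); the resulting 7x7 Cartan matrix is
[[2, 0, 0, -1, 0, -1, 0], [0, 2, 0, 0, 0, 0, -1], [0, 0, 2, -1, 0, 0, -1], [-1, 0, -1, 2, 0, 0, 0], [0, 0, 0, 0, 2, 0, -1], [-1, 0, 0, 0, 0, 2, 0], [0, -1, -1, 0, -1, 0, 2]].
All simple roots have the same length, so the diagram is simply laced. The associated Dynkin diagram is a chain of 5 nodes with a fork of two nodes at one end (D_7), so the type is D_7 (the algebra so(14)).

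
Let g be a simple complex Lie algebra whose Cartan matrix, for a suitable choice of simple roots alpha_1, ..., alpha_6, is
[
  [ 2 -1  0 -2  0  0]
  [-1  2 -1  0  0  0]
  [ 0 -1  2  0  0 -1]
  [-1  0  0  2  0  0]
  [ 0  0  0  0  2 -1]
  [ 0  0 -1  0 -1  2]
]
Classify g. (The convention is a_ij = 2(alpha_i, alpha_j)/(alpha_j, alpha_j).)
B_6 (so(13))

The matrix has rank 6 with 2's on the diagonal. Reading the off-diagonal entries as Dynkin edges (a single edge where a_ij = a_ji = -1; a double or triple edge where a_ij * a_ji = 2 or 3), the diagram is a chain of 6 nodes with a double edge at one end; the terminal node there is the unique short simple root (B_6). One simple-root ordering that puts it in standard form is (alpha_5, alpha_6, alpha_3, alpha_2, alpha_1, alpha_4). So the algebra is type B_6, i.e. so(13).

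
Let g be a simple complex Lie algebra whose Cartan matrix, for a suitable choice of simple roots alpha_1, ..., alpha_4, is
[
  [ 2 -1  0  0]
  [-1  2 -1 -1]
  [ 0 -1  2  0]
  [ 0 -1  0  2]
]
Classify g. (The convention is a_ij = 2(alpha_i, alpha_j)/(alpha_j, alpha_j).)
The matrix has rank 4 with 2's on the diagonal. Reading the off-diagonal entries as Dynkin edges (a single edge where a_ij = a_ji = -1; a double or triple edge where a_ij * a_ji = 2 or 3), the diagram is a chain of 2 nodes with a fork of two nodes at one end (D_4). One simple-root ordering that puts it in standard form is (alpha_1, alpha_2, alpha_3, alpha_4). So the algebra is type D_4, i.e. so(8).

D_4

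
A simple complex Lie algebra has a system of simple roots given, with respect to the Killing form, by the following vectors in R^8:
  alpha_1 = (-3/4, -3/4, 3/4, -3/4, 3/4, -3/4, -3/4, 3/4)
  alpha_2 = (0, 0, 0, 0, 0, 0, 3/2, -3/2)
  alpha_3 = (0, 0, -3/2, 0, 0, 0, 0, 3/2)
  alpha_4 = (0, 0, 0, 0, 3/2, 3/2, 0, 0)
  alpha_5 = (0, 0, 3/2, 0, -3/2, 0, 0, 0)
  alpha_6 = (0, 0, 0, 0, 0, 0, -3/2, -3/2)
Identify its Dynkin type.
E_6

Compute the Cartan integers a_ij = 2(alpha_i, alpha_j)/(alpha_j, alpha_j); the resulting 6x6 Cartan matrix is
[[2, -1, 0, 0, 0, 0], [-1, 2, -1, 0, 0, 0], [0, -1, 2, 0, -1, -1], [0, 0, 0, 2, -1, 0], [0, 0, -1, -1, 2, 0], [0, 0, -1, 0, 0, 2]].
All simple roots have the same length, so the diagram is simply laced. The associated Dynkin diagram is a chain of 5 nodes with one extra node attached to the third node from one end (E_6), so the type is E_6.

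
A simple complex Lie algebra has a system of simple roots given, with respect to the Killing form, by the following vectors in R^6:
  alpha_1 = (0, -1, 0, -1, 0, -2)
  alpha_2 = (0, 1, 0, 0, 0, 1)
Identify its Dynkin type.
type G_2

Compute the Cartan integers a_ij = 2(alpha_i, alpha_j)/(alpha_j, alpha_j); the resulting 2x2 Cartan matrix is
[[2, -3], [-1, 2]].
The roots have two lengths (squared-length ratio 3:1); the short ones are alpha_{2}. The associated Dynkin diagram is two nodes joined by a triple edge (G_2), so the type is G_2.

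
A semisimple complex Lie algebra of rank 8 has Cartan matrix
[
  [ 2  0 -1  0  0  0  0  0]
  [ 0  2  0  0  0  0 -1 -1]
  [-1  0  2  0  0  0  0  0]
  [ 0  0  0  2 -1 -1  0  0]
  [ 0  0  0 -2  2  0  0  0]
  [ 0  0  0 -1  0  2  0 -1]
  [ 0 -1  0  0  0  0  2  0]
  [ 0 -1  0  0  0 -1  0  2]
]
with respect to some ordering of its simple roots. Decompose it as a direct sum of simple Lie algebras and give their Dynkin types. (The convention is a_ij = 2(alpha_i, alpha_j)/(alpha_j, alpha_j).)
The diagram associated to this matrix has two connected components: the simple roots {alpha_1, alpha_3} form a chain of 2 nodes with single edges (A_2), and {alpha_2, alpha_4, alpha_5, alpha_6, alpha_7, alpha_8} form a chain of 6 nodes with a double edge at one end; the terminal node there is the unique long simple root (C_6). A semisimple Lie algebra decomposes uniquely as the direct sum of simple ideals, one per connected component of its Dynkin diagram, so g ≅ A_2 ⊕ C_6 (dimension 8 + 78 = 86).

A2 + C6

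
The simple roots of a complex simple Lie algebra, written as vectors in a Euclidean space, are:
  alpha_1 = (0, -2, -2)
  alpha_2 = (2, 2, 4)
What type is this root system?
type G_2

Compute the Cartan integers a_ij = 2(alpha_i, alpha_j)/(alpha_j, alpha_j); the resulting 2x2 Cartan matrix is
[[2, -1], [-3, 2]].
The roots have two lengths (squared-length ratio 3:1); the short ones are alpha_{1}. The associated Dynkin diagram is two nodes joined by a triple edge (G_2), so the type is G_2.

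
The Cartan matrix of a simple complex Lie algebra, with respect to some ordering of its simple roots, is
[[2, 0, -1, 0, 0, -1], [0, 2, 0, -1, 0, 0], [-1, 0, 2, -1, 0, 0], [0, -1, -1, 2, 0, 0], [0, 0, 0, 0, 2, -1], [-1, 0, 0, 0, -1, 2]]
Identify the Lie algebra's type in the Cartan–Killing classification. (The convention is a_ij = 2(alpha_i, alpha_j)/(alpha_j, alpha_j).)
A6

The matrix has rank 6 with 2's on the diagonal. Reading the off-diagonal entries as Dynkin edges (a single edge where a_ij = a_ji = -1; a double or triple edge where a_ij * a_ji = 2 or 3), the diagram is a chain of 6 nodes with single edges (A_6). One simple-root ordering that puts it in standard form is (alpha_2, alpha_4, alpha_3, alpha_1, alpha_6, alpha_5). So the algebra is type A_6, i.e. sl(7).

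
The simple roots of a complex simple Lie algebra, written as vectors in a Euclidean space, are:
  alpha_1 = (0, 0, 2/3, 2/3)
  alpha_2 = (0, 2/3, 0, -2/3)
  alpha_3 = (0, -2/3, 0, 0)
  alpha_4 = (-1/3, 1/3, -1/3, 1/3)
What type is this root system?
type F_4

Compute the Cartan integers a_ij = 2(alpha_i, alpha_j)/(alpha_j, alpha_j); the resulting 4x4 Cartan matrix is
[[2, -1, 0, 0], [-1, 2, -2, 0], [0, -1, 2, -1], [0, 0, -1, 2]].
The roots have two lengths (squared-length ratio 2:1); the short ones are alpha_{3,4}. The associated Dynkin diagram is a chain of 4 nodes with a double edge between the middle two (F_4), so the type is F_4.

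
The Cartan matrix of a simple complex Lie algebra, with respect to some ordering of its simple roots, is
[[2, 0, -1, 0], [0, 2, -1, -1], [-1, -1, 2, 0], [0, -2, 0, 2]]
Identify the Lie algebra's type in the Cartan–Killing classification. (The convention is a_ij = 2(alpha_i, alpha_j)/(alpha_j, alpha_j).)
C4

The matrix has rank 4 with 2's on the diagonal. Reading the off-diagonal entries as Dynkin edges (a single edge where a_ij = a_ji = -1; a double or triple edge where a_ij * a_ji = 2 or 3), the diagram is a chain of 4 nodes with a double edge at one end; the terminal node there is the unique long simple root (C_4). One simple-root ordering that puts it in standard form is (alpha_1, alpha_3, alpha_2, alpha_4). So the algebra is type C_4, i.e. sp(8).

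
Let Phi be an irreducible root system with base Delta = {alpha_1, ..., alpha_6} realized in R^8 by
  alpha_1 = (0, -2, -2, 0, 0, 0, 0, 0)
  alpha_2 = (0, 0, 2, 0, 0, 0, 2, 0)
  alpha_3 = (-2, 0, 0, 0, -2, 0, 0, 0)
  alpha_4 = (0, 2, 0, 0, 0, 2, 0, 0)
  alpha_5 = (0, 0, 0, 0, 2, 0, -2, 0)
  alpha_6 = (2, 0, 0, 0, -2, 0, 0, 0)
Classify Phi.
D6

Compute the Cartan integers a_ij = 2(alpha_i, alpha_j)/(alpha_j, alpha_j); the resulting 6x6 Cartan matrix is
[[2, -1, 0, -1, 0, 0], [-1, 2, 0, 0, -1, 0], [0, 0, 2, 0, -1, 0], [-1, 0, 0, 2, 0, 0], [0, -1, -1, 0, 2, -1], [0, 0, 0, 0, -1, 2]].
All simple roots have the same length, so the diagram is simply laced. The associated Dynkin diagram is a chain of 4 nodes with a fork of two nodes at one end (D_6), so the type is D_6 (the algebra so(12)).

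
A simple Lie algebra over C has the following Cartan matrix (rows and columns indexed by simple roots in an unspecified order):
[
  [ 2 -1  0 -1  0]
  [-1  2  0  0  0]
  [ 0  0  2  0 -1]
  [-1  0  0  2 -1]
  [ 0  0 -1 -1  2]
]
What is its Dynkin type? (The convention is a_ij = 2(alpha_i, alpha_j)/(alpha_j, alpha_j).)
type A_5

The matrix has rank 5 with 2's on the diagonal. Reading the off-diagonal entries as Dynkin edges (a single edge where a_ij = a_ji = -1; a double or triple edge where a_ij * a_ji = 2 or 3), the diagram is a chain of 5 nodes with single edges (A_5). One simple-root ordering that puts it in standard form is (alpha_2, alpha_1, alpha_4, alpha_5, alpha_3). So the algebra is type A_5, i.e. sl(6).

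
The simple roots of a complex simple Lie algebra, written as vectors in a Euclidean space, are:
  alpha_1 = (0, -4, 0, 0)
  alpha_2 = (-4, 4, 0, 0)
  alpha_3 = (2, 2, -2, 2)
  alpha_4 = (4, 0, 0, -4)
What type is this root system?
F_4

Compute the Cartan integers a_ij = 2(alpha_i, alpha_j)/(alpha_j, alpha_j); the resulting 4x4 Cartan matrix is
[[2, -1, -1, 0], [-2, 2, 0, -1], [-1, 0, 2, 0], [0, -1, 0, 2]].
The roots have two lengths (squared-length ratio 2:1); the short ones are alpha_{1,3}. The associated Dynkin diagram is a chain of 4 nodes with a double edge between the middle two (F_4), so the type is F_4.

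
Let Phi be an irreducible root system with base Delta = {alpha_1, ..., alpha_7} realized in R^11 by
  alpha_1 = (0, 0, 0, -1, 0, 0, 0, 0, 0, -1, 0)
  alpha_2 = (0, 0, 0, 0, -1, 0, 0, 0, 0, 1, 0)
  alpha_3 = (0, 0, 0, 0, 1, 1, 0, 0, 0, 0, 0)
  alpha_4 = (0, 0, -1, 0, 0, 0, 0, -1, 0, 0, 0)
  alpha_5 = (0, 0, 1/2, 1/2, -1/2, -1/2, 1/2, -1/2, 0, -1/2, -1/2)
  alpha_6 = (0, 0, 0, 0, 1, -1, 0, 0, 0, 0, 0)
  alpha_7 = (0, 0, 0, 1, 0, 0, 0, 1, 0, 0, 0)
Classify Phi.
Compute the Cartan integers a_ij = 2(alpha_i, alpha_j)/(alpha_j, alpha_j); the resulting 7x7 Cartan matrix is
[[2, -1, 0, 0, 0, 0, -1], [-1, 2, -1, 0, 0, -1, 0], [0, -1, 2, 0, -1, 0, 0], [0, 0, 0, 2, 0, 0, -1], [0, 0, -1, 0, 2, 0, 0], [0, -1, 0, 0, 0, 2, 0], [-1, 0, 0, -1, 0, 0, 2]].
All simple roots have the same length, so the diagram is simply laced. The associated Dynkin diagram is a chain of 6 nodes with one extra node attached to the third node from one end (E_7), so the type is E_7.

E_7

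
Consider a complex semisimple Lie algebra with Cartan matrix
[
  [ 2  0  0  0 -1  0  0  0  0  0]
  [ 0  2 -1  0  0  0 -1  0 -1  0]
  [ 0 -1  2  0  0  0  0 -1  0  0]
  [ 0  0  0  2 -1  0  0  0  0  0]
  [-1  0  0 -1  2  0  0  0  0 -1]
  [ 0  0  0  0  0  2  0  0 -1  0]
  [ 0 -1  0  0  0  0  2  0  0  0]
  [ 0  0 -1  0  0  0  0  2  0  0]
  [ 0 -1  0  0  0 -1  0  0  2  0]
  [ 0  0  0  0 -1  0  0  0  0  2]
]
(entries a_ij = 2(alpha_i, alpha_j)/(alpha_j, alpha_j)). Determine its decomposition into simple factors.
The diagram associated to this matrix has two connected components: the simple roots {alpha_1, alpha_4, alpha_5, alpha_10} form a chain of 2 nodes with a fork of two nodes at one end (D_4), and {alpha_2, alpha_3, alpha_6, alpha_7, alpha_8, alpha_9} form a chain of 5 nodes with one extra node attached to the third node from one end (E_6). A semisimple Lie algebra decomposes uniquely as the direct sum of simple ideals, one per connected component of its Dynkin diagram, so g ≅ D_4 ⊕ E_6 (dimension 28 + 78 = 106).

type D_4 + type E_6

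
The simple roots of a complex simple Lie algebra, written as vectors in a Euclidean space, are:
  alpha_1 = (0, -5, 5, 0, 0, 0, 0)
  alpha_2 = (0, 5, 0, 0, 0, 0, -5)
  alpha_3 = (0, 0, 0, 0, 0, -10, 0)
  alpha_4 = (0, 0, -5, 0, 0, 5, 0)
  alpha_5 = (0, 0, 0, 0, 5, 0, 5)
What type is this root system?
Compute the Cartan integers a_ij = 2(alpha_i, alpha_j)/(alpha_j, alpha_j); the resulting 5x5 Cartan matrix is
[[2, -1, 0, -1, 0], [-1, 2, 0, 0, -1], [0, 0, 2, -2, 0], [-1, 0, -1, 2, 0], [0, -1, 0, 0, 2]].
The roots have two lengths (squared-length ratio 2:1); the short ones are alpha_{1,2,4,5}. The associated Dynkin diagram is a chain of 5 nodes with a double edge at one end; the terminal node there is the unique long simple root (C_5), so the type is C_5 (the algebra sp(10)).

C5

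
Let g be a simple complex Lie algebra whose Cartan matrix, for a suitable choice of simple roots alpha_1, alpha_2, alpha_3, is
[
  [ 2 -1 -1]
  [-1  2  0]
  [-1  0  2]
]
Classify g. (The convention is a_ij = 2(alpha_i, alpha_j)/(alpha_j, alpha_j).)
The matrix has rank 3 with 2's on the diagonal. Reading the off-diagonal entries as Dynkin edges (a single edge where a_ij = a_ji = -1; a double or triple edge where a_ij * a_ji = 2 or 3), the diagram is a chain of 3 nodes with single edges (A_3). One simple-root ordering that puts it in standard form is (alpha_2, alpha_1, alpha_3). So the algebra is type A_3, i.e. sl(4).

A3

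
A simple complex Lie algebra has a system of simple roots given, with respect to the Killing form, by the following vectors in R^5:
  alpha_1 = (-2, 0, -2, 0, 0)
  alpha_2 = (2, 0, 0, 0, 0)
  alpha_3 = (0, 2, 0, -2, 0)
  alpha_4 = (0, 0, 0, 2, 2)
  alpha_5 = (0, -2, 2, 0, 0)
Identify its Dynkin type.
Compute the Cartan integers a_ij = 2(alpha_i, alpha_j)/(alpha_j, alpha_j); the resulting 5x5 Cartan matrix is
[[2, -2, 0, 0, -1], [-1, 2, 0, 0, 0], [0, 0, 2, -1, -1], [0, 0, -1, 2, 0], [-1, 0, -1, 0, 2]].
The roots have two lengths (squared-length ratio 2:1); the short ones are alpha_{2}. The associated Dynkin diagram is a chain of 5 nodes with a double edge at one end; the terminal node there is the unique short simple root (B_5), so the type is B_5 (the algebra so(11)).

type B_5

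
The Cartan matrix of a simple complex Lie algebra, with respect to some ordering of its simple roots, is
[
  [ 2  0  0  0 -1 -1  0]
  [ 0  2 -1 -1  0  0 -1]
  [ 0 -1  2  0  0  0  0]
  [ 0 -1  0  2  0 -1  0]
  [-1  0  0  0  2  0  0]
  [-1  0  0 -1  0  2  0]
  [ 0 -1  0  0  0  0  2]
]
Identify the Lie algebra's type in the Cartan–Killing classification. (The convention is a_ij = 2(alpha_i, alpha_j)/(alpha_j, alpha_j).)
The matrix has rank 7 with 2's on the diagonal. Reading the off-diagonal entries as Dynkin edges (a single edge where a_ij = a_ji = -1; a double or triple edge where a_ij * a_ji = 2 or 3), the diagram is a chain of 5 nodes with a fork of two nodes at one end (D_7). One simple-root ordering that puts it in standard form is (alpha_5, alpha_1, alpha_6, alpha_4, alpha_2, alpha_7, alpha_3). So the algebra is type D_7, i.e. so(14).

D_7 (so(14))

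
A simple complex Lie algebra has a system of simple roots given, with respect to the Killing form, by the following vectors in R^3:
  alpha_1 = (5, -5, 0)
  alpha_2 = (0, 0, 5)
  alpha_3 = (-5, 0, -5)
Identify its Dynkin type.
type B_3

Compute the Cartan integers a_ij = 2(alpha_i, alpha_j)/(alpha_j, alpha_j); the resulting 3x3 Cartan matrix is
[[2, 0, -1], [0, 2, -1], [-1, -2, 2]].
The roots have two lengths (squared-length ratio 2:1); the short ones are alpha_{2}. The associated Dynkin diagram is a chain of 3 nodes with a double edge at one end; the terminal node there is the unique short simple root (B_3), so the type is B_3 (the algebra so(7)).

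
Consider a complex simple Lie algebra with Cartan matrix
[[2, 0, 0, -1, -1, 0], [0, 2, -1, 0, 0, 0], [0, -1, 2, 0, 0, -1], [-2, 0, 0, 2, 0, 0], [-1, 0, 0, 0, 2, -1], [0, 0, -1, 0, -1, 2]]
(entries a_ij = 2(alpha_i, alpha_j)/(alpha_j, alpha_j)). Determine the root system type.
C_6

The matrix has rank 6 with 2's on the diagonal. Reading the off-diagonal entries as Dynkin edges (a single edge where a_ij = a_ji = -1; a double or triple edge where a_ij * a_ji = 2 or 3), the diagram is a chain of 6 nodes with a double edge at one end; the terminal node there is the unique long simple root (C_6). One simple-root ordering that puts it in standard form is (alpha_2, alpha_3, alpha_6, alpha_5, alpha_1, alpha_4). So the algebra is type C_6, i.e. sp(12).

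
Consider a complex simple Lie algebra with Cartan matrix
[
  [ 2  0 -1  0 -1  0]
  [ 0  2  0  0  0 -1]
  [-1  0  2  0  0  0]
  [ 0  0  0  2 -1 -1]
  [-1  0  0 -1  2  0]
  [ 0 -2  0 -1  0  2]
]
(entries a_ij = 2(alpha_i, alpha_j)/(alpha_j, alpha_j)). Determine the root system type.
B6

The matrix has rank 6 with 2's on the diagonal. Reading the off-diagonal entries as Dynkin edges (a single edge where a_ij = a_ji = -1; a double or triple edge where a_ij * a_ji = 2 or 3), the diagram is a chain of 6 nodes with a double edge at one end; the terminal node there is the unique short simple root (B_6). One simple-root ordering that puts it in standard form is (alpha_3, alpha_1, alpha_5, alpha_4, alpha_6, alpha_2). So the algebra is type B_6, i.e. so(13).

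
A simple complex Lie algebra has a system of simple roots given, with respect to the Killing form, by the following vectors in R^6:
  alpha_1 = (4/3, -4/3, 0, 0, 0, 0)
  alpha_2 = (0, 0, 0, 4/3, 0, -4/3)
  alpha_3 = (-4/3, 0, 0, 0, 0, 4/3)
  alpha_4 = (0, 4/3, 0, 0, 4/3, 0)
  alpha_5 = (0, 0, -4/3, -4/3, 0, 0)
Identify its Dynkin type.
Compute the Cartan integers a_ij = 2(alpha_i, alpha_j)/(alpha_j, alpha_j); the resulting 5x5 Cartan matrix is
[[2, 0, -1, -1, 0], [0, 2, -1, 0, -1], [-1, -1, 2, 0, 0], [-1, 0, 0, 2, 0], [0, -1, 0, 0, 2]].
All simple roots have the same length, so the diagram is simply laced. The associated Dynkin diagram is a chain of 5 nodes with single edges (A_5), so the type is A_5 (the algebra sl(6)).

A_5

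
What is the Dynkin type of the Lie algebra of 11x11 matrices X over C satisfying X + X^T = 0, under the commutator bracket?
B_5

This is so(11) with 11 odd, which has dimension 11(11-1)/2 = 55 and rank (11-1)/2 = 5. In the classification of classical Lie algebras, the orthogonal algebra so(2n+1) in an odd number of variables has type B_n; here n = 5, so the Dynkin diagram is a chain of 5 nodes with a double edge at one end; the terminal node there is the unique short simple root (B_5). Hence the type is B_5.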